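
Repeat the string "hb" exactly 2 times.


Input string: 'hb'
Operation: repeat 2 times
Concatenation: 'hb' + 'hb'
Result: hbhb


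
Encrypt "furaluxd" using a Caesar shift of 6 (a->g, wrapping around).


Input: 'furaluxd', shift = 6
Operation: for each letter, (position + 6) mod 26
Mapping: 'f'(5+6=11)->'l', 'u'(20+6=26, 26 mod 26=0)->'a', 'r'(17+6=23)->'x', 'a'(0+6=6)->'g', 'l'(11+6=17)->'r', 'u'(20+6=26, 26 mod 26=0)->'a', 'x'(23+6=29, 29 mod 26=3)->'d', 'd'(3+6=9)->'j'
Result: laxgradj


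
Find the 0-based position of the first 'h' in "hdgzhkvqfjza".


Input string: 'hdgzhkvqfjza'
Target: 'h'
Scanning left to right: s[0]='h'
First match at index: 0


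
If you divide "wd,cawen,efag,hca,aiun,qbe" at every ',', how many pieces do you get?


Input string: 'wd,cawen,efag,hca,aiun,qbe'
Delimiter: ','
Split result: 'wd', 'cawen', 'efag', 'hca', 'aiun', 'qbe'
Number of parts: 6


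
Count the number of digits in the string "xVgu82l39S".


Input string: 'xVgu82l39S'
Operation: count digit characters (0-9)
Scan: 'x', 'V', 'g', 'u', '8'(digit), '2'(digit), 'l', '3'(digit), '9'(digit), 'S'
Digits found: 4
Result: 4


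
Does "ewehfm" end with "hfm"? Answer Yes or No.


Input string: 'ewehfm'
Suffix to check: 'hfm'
Last 3 characters of input: 'hfm'
Match: True
Result: Yes


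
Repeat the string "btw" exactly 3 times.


Input string: 'btw'
Operation: repeat 3 times
Concatenation: 'btw' + 'btw' + 'btw'
Result: btwbtwbtw


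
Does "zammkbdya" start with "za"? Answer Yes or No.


Input string: 'zammkbdya'
Prefix to check: 'za'
First 2 characters of input: 'za'
Match: True
Result: Yes


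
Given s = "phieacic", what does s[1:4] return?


Input string: 'phieacic'
Operation: slice [1:4]
Extract characters: s[1]='h', s[2]='i', s[3]='e'
Result: hie


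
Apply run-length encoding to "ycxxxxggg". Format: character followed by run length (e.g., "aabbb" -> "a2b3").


Input: 'ycxxxxggg'
Operation: identify consecutive runs
Runs: 'y' -> y1, 'c' -> c1, 'xxxx' -> x4, 'ggg' -> g3
Encoded: y1c1x4g3


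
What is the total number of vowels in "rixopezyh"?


Input string: 'rixopezyh'
Operation: count vowels (a, e, i, o, u)
Scan: s[0]='r', s[1]='i' (vowel), s[2]='x', s[3]='o' (vowel), s[4]='p', s[5]='e' (vowel), s[6]='z', s[7]='y', s[8]='h'
Vowels found: 3
Result: 3


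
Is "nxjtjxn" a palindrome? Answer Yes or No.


Input string: 'nxjtjxn'
Reversed: 'nxjtjxn'
Compare pairs: s[0]='n' vs s[6]='n' (match), s[1]='x' vs s[5]='x' (match), s[2]='j' vs s[4]='j' (match)
Palindrome: Yes


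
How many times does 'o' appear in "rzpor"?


Input string: 'rzpor'
Target character: 'o'
Scan each position: s[3]='o'
Matches found at indices: 3
Total: 1


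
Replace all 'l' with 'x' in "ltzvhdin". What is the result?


Input string: 'ltzvhdin'
Operation: replace 'l' with 'x'
Positions of 'l': 0
After replacement: xtzvhdin


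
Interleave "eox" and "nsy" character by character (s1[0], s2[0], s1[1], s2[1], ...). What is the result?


String 1: 'eox'
String 2: 'nsy'
Operation: alternate characters
Pairs: 'e'+'n', 'o'+'s', 'x'+'y'
Result: enosxy


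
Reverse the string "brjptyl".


Input string: 'brjptyl'
Operation: reverse character order
Original order: 'b' -> 'r' -> 'j' -> 'p' -> 't' -> 'y' -> 'l'
Reversed order: 'l' -> 'y' -> 't' -> 'p' -> 'j' -> 'r' -> 'b'
Result: lytpjrb


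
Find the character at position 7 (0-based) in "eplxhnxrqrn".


Input string: 'eplxhnxrqrn'
Operation: get character at index 7
Index mapping: s[0]='e', s[1]='p', s[2]='l', s[3]='x', s[4]='h', s[5]='n', s[6]='x', s[7]='r'
Result: 'r'


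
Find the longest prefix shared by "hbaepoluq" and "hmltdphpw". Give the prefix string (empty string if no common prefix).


String 1: 'hbaepoluq'
String 2: 'hmltdphpw'
Compare position by position:
pos 0: 'h' vs 'h' match
pos 1: 'b' vs 'm' differ -> stop
Longest common prefix: "h" (length 1)


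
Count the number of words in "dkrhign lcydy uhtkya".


Input string: 'dkrhign lcydy uhtkya'
Operation: split by spaces
Words found: 'dkrhign', 'lcydy', 'uhtkya'
Word count: 3


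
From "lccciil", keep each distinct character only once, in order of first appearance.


Input: 'lccciil'
Operation: keep first occurrence of each character
Scan: s[0]='l' new -> keep; s[1]='c' new -> keep; s[2]='c' seen -> skip; s[3]='c' seen -> skip; s[4]='i' new -> keep; s[5]='i' seen -> skip; s[6]='l' seen -> skip
Result: lci


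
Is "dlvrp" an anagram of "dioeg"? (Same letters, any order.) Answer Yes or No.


String 1: 'dioeg' -> sorted: 'degio'
String 2: 'dlvrp' -> sorted: 'dlprv'
Compare sorted forms: 'degio' != 'dlprv'
Anagram: No


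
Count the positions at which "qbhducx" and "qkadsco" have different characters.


String 1: 'qbhducx'
String 2: 'qkadsco'
Compare each position: pos 0: 'q'=='q', pos 1: 'b'!='k', pos 2: 'h'!='a', pos 3: 'd'=='d', pos 4: 'u'!='s', pos 5: 'c'=='c', pos 6: 'x'!='o'
Differing positions: 4
Hamming distance: 4


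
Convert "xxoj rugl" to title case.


Input string: 'xxoj rugl'
Operation: capitalize first letter of each word
Word transformations: 'xxoj'->'Xxoj', 'rugl'->'Rugl'
Result: Xxoj Rugl


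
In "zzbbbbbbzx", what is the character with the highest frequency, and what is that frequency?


Input: 'zzbbbbbbzx'
Operation: tally each character
Counts: 'b':6, 'x':1, 'z':3
Maximum: 'b' appears 6 times


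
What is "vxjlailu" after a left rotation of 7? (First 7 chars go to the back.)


Input: 'vxjlailu', shift = 7
Operation: split at index 7 and swap parts
Front part s[0:7] = 'vxjlail'
Back part s[7:] = 'u'
Rotated = back + front = 'u' + 'vxjlail'
Result: uvxjlail


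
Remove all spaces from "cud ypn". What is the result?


Input string: 'cud ypn'
Operation: remove all spaces
Words: 'cud', 'ypn'
Join without spaces: cudypn


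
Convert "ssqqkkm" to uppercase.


Input string: 'ssqqkkm'
Operation: convert each letter to uppercase
Mapping: 's'->'S', 's'->'S', 'q'->'Q', 'q'->'Q', 'k'->'K', 'k'->'K', 'm'->'M'
Result: SSQQKKM


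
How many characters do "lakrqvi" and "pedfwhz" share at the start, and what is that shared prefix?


String 1: 'lakrqvi'
String 2: 'pedfwhz'
Compare position by position:
pos 0: 'l' vs 'p' differ -> stop
Longest common prefix: "" (length 0)


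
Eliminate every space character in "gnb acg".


Input string: 'gnb acg'
Operation: remove all spaces
Words: 'gnb', 'acg'
Join without spaces: gnbacg


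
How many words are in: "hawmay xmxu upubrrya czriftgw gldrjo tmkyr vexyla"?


Input string: 'hawmay xmxu upubrrya czriftgw gldrjo tmkyr vexyla'
Operation: split by spaces
Words found: 'hawmay', 'xmxu', 'upubrrya', 'czriftgw', 'gldrjo', 'tmkyr', 'vexyla'
Word count: 7


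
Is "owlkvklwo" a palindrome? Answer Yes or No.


Input string: 'owlkvklwo'
Reversed: 'owlkvklwo'
Compare pairs: s[0]='o' vs s[8]='o' (match), s[1]='w' vs s[7]='w' (match), s[2]='l' vs s[6]='l' (match), s[3]='k' vs s[5]='k' (match)
Palindrome: Yes


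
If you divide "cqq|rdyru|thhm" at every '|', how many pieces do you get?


Input string: 'cqq|rdyru|thhm'
Delimiter: '|'
Split result: 'cqq', 'rdyru', 'thhm'
Number of parts: 3


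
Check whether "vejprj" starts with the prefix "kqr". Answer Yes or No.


Input string: 'vejprj'
Prefix to check: 'kqr'
First 3 characters of input: 'vej'
Match: False
Result: No


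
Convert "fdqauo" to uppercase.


Input string: 'fdqauo'
Operation: convert each letter to uppercase
Mapping: 'f'->'F', 'd'->'D', 'q'->'Q', 'a'->'A', 'u'->'U', 'o'->'O'
Result: FDQAUO


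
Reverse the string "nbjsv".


Input string: 'nbjsv'
Operation: reverse character order
Original order: 'n' -> 'b' -> 'j' -> 's' -> 'v'
Reversed order: 'v' -> 's' -> 'j' -> 'b' -> 'n'
Result: vsjbn


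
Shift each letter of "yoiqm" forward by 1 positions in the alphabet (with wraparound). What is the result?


Input: 'yoiqm', shift = 1
Operation: for each letter, (position + 1) mod 26
Mapping: 'y'(24+1=25)->'z', 'o'(14+1=15)->'p', 'i'(8+1=9)->'j', 'q'(16+1=17)->'r', 'm'(12+1=13)->'n'
Result: zpjrn


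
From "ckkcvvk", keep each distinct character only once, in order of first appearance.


Input: 'ckkcvvk'
Operation: keep first occurrence of each character
Scan: s[0]='c' new -> keep; s[1]='k' new -> keep; s[2]='k' seen -> skip; s[3]='c' seen -> skip; s[4]='v' new -> keep; s[5]='v' seen -> skip; s[6]='k' seen -> skip
Result: ckv


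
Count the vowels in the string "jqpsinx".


Input string: 'jqpsinx'
Operation: count vowels (a, e, i, o, u)
Scan: s[0]='j', s[1]='q', s[2]='p', s[3]='s', s[4]='i' (vowel), s[5]='n', s[6]='x'
Vowels found: 1
Result: 1


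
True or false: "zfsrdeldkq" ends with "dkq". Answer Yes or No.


Input string: 'zfsrdeldkq'
Suffix to check: 'dkq'
Last 3 characters of input: 'dkq'
Match: True
Result: Yes


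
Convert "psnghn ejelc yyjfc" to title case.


Input string: 'psnghn ejelc yyjfc'
Operation: capitalize first letter of each word
Word transformations: 'psnghn'->'Psnghn', 'ejelc'->'Ejelc', 'yyjfc'->'Yyjfc'
Result: Psnghn Ejelc Yyjfc


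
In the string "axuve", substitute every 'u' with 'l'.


Input string: 'axuve'
Operation: replace 'u' with 'l'
Positions of 'u': 2
After replacement: axlve


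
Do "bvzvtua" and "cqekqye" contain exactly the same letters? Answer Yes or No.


String 1: 'bvzvtua' -> sorted: 'abtuvvz'
String 2: 'cqekqye' -> sorted: 'ceekqqy'
Compare sorted forms: 'abtuvvz' != 'ceekqqy'
Anagram: No


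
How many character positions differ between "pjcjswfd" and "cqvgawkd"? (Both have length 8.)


String 1: 'pjcjswfd'
String 2: 'cqvgawkd'
Compare each position: pos 0: 'p'!='c', pos 1: 'j'!='q', pos 2: 'c'!='v', pos 3: 'j'!='g', pos 4: 's'!='a', pos 5: 'w'=='w', pos 6: 'f'!='k', pos 7: 'd'=='d'
Differing positions: 6
Hamming distance: 6


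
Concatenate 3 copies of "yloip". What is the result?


Input string: 'yloip'
Operation: repeat 3 times
Concatenation: 'yloip' + 'yloip' + 'yloip'
Result: yloipyloipyloip


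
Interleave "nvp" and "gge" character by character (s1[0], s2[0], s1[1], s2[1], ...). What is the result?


String 1: 'nvp'
String 2: 'gge'
Operation: alternate characters
Pairs: 'n'+'g', 'v'+'g', 'p'+'e'
Result: ngvgpe


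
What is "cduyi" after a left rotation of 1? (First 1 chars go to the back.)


Input: 'cduyi', shift = 1
Operation: split at index 1 and swap parts
Front part s[0:1] = 'c'
Back part s[1:] = 'duyi'
Rotated = back + front = 'duyi' + 'c'
Result: duyic


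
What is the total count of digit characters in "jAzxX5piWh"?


Input string: 'jAzxX5piWh'
Operation: count digit characters (0-9)
Scan: 'j', 'A', 'z', 'x', 'X', '5'(digit), 'p', 'i', 'W', 'h'
Digits found: 1
Result: 1


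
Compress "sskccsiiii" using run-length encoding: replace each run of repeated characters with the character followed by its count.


Input: 'sskccsiiii'
Operation: identify consecutive runs
Runs: 'ss' -> s2, 'k' -> k1, 'cc' -> c2, 's' -> s1, 'iiii' -> i4
Encoded: s2k1c2s1i4


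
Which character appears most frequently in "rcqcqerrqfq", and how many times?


Input: 'rcqcqerrqfq'
Operation: tally each character
Counts: 'c':2, 'e':1, 'f':1, 'q':4, 'r':3
Maximum: 'q' appears 4 times


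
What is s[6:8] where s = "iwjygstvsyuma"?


Input string: 'iwjygstvsyuma'
Operation: slice [6:8]
Extract characters: s[6]='t', s[7]='v'
Result: tv


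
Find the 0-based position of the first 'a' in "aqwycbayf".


Input string: 'aqwycbayf'
Target: 'a'
Scanning left to right: s[0]='a'
First match at index: 0


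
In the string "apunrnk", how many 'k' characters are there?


Input string: 'apunrnk'
Target character: 'k'
Scan each position: s[6]='k'
Matches found at indices: 6
Total: 1


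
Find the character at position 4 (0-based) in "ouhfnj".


Input string: 'ouhfnj'
Operation: get character at index 4
Index mapping: s[0]='o', s[1]='u', s[2]='h', s[3]='f', s[4]='n'
Result: 'n'


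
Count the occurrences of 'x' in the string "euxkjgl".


Input string: 'euxkjgl'
Target character: 'x'
Scan each position: s[2]='x'
Matches found at indices: 2
Total: 1


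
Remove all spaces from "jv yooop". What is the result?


Input string: 'jv yooop'
Operation: remove all spaces
Words: 'jv', 'yooop'
Join without spaces: jvyooop


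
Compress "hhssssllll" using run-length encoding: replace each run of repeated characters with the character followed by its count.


Input: 'hhssssllll'
Operation: identify consecutive runs
Runs: 'hh' -> h2, 'ssss' -> s4, 'llll' -> l4
Encoded: h2s4l4


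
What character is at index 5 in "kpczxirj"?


Input string: 'kpczxirj'
Operation: get character at index 5
Index mapping: s[0]='k', s[1]='p', s[2]='c', s[3]='z', s[4]='x', s[5]='i'
Result: 'i'


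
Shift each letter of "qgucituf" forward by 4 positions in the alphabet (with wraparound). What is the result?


Input: 'qgucituf', shift = 4
Operation: for each letter, (position + 4) mod 26
Mapping: 'q'(16+4=20)->'u', 'g'(6+4=10)->'k', 'u'(20+4=24)->'y', 'c'(2+4=6)->'g', 'i'(8+4=12)->'m', 't'(19+4=23)->'x', 'u'(20+4=24)->'y', 'f'(5+4=9)->'j'
Result: ukygmxyj


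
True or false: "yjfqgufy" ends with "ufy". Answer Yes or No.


Input string: 'yjfqgufy'
Suffix to check: 'ufy'
Last 3 characters of input: 'ufy'
Match: True
Result: Yes


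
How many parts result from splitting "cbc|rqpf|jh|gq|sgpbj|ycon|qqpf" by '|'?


Input string: 'cbc|rqpf|jh|gq|sgpbj|ycon|qqpf'
Delimiter: '|'
Split result: 'cbc', 'rqpf', 'jh', 'gq', 'sgpbj', 'ycon', 'qqpf'
Number of parts: 7


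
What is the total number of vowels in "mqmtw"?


Input string: 'mqmtw'
Operation: count vowels (a, e, i, o, u)
Scan: s[0]='m', s[1]='q', s[2]='m', s[3]='t', s[4]='w'
Vowels found: 0
Result: 0


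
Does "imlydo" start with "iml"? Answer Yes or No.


Input string: 'imlydo'
Prefix to check: 'iml'
First 3 characters of input: 'iml'
Match: True
Result: Yes


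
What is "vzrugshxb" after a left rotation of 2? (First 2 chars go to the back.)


Input: 'vzrugshxb', shift = 2
Operation: split at index 2 and swap parts
Front part s[0:2] = 'vz'
Back part s[2:] = 'rugshxb'
Rotated = back + front = 'rugshxb' + 'vz'
Result: rugshxbvz


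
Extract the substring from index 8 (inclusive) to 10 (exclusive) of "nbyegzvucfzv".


Input string: 'nbyegzvucfzv'
Operation: slice [8:10]
Extract characters: s[8]='c', s[9]='f'
Result: cf


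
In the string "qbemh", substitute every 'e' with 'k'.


Input string: 'qbemh'
Operation: replace 'e' with 'k'
Positions of 'e': 2
After replacement: qbkmh


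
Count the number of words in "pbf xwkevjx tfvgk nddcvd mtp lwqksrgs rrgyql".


Input string: 'pbf xwkevjx tfvgk nddcvd mtp lwqksrgs rrgyql'
Operation: split by spaces
Words found: 'pbf', 'xwkevjx', 'tfvgk', 'nddcvd', 'mtp', 'lwqksrgs', 'rrgyql'
Word count: 7


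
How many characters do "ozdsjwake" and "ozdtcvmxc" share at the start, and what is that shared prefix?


String 1: 'ozdsjwake'
String 2: 'ozdtcvmxc'
Compare position by position:
pos 0: 'o' vs 'o' match
pos 1: 'z' vs 'z' match
pos 2: 'd' vs 'd' match
pos 3: 's' vs 't' differ -> stop
Longest common prefix: "ozd" (length 3)


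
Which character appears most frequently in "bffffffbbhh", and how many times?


Input: 'bffffffbbhh'
Operation: tally each character
Counts: 'b':3, 'f':6, 'h':2
Maximum: 'f' appears 6 times


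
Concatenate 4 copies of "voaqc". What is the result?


Input string: 'voaqc'
Operation: repeat 4 times
Concatenation: 'voaqc' + 'voaqc' + 'voaqc' + 'voaqc'
Result: voaqcvoaqcvoaqcvoaqc


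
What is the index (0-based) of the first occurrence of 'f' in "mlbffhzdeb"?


Input string: 'mlbffhzdeb'
Target: 'f'
Scanning left to right: s[0]='m', s[1]='l', s[2]='b', s[3]='f'
First match at index: 3


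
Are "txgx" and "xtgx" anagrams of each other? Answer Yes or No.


String 1: 'txgx' -> sorted: 'gtxx'
String 2: 'xtgx' -> sorted: 'gtxx'
Compare sorted forms: 'gtxx' == 'gtxx'
Anagram: Yes


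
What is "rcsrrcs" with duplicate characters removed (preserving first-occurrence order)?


Input: 'rcsrrcs'
Operation: keep first occurrence of each character
Scan: s[0]='r' new -> keep; s[1]='c' new -> keep; s[2]='s' new -> keep; s[3]='r' seen -> skip; s[4]='r' seen -> skip; s[5]='c' seen -> skip; s[6]='s' seen -> skip
Result: rcs


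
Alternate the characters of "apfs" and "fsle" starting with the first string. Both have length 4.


String 1: 'apfs'
String 2: 'fsle'
Operation: alternate characters
Pairs: 'a'+'f', 'p'+'s', 'f'+'l', 's'+'e'
Result: afpsflse


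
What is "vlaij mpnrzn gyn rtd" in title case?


Input string: 'vlaij mpnrzn gyn rtd'
Operation: capitalize first letter of each word
Word transformations: 'vlaij'->'Vlaij', 'mpnrzn'->'Mpnrzn', 'gyn'->'Gyn', 'rtd'->'Rtd'
Result: Vlaij Mpnrzn Gyn Rtd


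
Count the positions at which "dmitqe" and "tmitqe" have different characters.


String 1: 'dmitqe'
String 2: 'tmitqe'
Compare each position: pos 0: 'd'!='t', pos 1: 'm'=='m', pos 2: 'i'=='i', pos 3: 't'=='t', pos 4: 'q'=='q', pos 5: 'e'=='e'
Differing positions: 1
Hamming distance: 1


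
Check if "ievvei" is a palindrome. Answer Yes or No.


Input string: 'ievvei'
Reversed: 'ievvei'
Compare pairs: s[0]='i' vs s[5]='i' (match), s[1]='e' vs s[4]='e' (match), s[2]='v' vs s[3]='v' (match)
Palindrome: Yes


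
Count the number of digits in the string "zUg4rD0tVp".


Input string: 'zUg4rD0tVp'
Operation: count digit characters (0-9)
Scan: 'z', 'U', 'g', '4'(digit), 'r', 'D', '0'(digit), 't', 'V', 'p'
Digits found: 2
Result: 2


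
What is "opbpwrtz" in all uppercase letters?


Input string: 'opbpwrtz'
Operation: convert each letter to uppercase
Mapping: 'o'->'O', 'p'->'P', 'b'->'B', 'p'->'P', 'w'->'W', 'r'->'R', 't'->'T', 'z'->'Z'
Result: OPBPWRTZ


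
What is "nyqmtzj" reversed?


Input string: 'nyqmtzj'
Operation: reverse character order
Original order: 'n' -> 'y' -> 'q' -> 'm' -> 't' -> 'z' -> 'j'
Reversed order: 'j' -> 'z' -> 't' -> 'm' -> 'q' -> 'y' -> 'n'
Result: jztmqyn


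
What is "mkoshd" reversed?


Input string: 'mkoshd'
Operation: reverse character order
Original order: 'm' -> 'k' -> 'o' -> 's' -> 'h' -> 'd'
Reversed order: 'd' -> 'h' -> 's' -> 'o' -> 'k' -> 'm'
Result: dhsokm


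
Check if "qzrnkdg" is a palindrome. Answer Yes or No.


Input string: 'qzrnkdg'
Reversed: 'gdknrzq'
Compare pairs: s[0]='q' vs s[6]='g' (mismatch), s[1]='z' vs s[5]='d' (mismatch), s[2]='r' vs s[4]='k' (mismatch)
Palindrome: No


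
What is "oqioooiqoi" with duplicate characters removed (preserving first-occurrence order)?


Input: 'oqioooiqoi'
Operation: keep first occurrence of each character
Scan: s[0]='o' new -> keep; s[1]='q' new -> keep; s[2]='i' new -> keep; s[3]='o' seen -> skip; s[4]='o' seen -> skip; s[5]='o' seen -> skip; s[6]='i' seen -> skip; s[7]='q' seen -> skip; s[8]='o' seen -> skip; s[9]='i' seen -> skip
Result: oqi


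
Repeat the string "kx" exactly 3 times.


Input string: 'kx'
Operation: repeat 3 times
Concatenation: 'kx' + 'kx' + 'kx'
Result: kxkxkx


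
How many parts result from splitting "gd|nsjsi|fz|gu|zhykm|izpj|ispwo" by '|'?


Input string: 'gd|nsjsi|fz|gu|zhykm|izpj|ispwo'
Delimiter: '|'
Split result: 'gd', 'nsjsi', 'fz', 'gu', 'zhykm', 'izpj', 'ispwo'
Number of parts: 7


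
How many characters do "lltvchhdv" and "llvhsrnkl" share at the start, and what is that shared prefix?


String 1: 'lltvchhdv'
String 2: 'llvhsrnkl'
Compare position by position:
pos 0: 'l' vs 'l' match
pos 1: 'l' vs 'l' match
pos 2: 't' vs 'v' differ -> stop
Longest common prefix: "ll" (length 2)


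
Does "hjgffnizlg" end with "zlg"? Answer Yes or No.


Input string: 'hjgffnizlg'
Suffix to check: 'zlg'
Last 3 characters of input: 'zlg'
Match: True
Result: Yes


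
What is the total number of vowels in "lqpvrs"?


Input string: 'lqpvrs'
Operation: count vowels (a, e, i, o, u)
Scan: s[0]='l', s[1]='q', s[2]='p', s[3]='v', s[4]='r', s[5]='s'
Vowels found: 0
Result: 0


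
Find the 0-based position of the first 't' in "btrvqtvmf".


Input string: 'btrvqtvmf'
Target: 't'
Scanning left to right: s[0]='b', s[1]='t'
First match at index: 1


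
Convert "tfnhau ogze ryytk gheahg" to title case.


Input string: 'tfnhau ogze ryytk gheahg'
Operation: capitalize first letter of each word
Word transformations: 'tfnhau'->'Tfnhau', 'ogze'->'Ogze', 'ryytk'->'Ryytk', 'gheahg'->'Gheahg'
Result: Tfnhau Ogze Ryytk Gheahg


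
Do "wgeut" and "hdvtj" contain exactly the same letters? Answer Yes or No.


String 1: 'wgeut' -> sorted: 'egtuw'
String 2: 'hdvtj' -> sorted: 'dhjtv'
Compare sorted forms: 'egtuw' != 'dhjtv'
Anagram: No


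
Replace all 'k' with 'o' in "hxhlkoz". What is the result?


Input string: 'hxhlkoz'
Operation: replace 'k' with 'o'
Positions of 'k': 4
After replacement: hxhlooz


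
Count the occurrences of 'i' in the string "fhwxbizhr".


Input string: 'fhwxbizhr'
Target character: 'i'
Scan each position: s[5]='i'
Matches found at indices: 5
Total: 1


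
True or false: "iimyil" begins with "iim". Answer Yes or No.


Input string: 'iimyil'
Prefix to check: 'iim'
First 3 characters of input: 'iim'
Match: True
Result: Yes


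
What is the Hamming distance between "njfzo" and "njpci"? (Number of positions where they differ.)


String 1: 'njfzo'
String 2: 'njpci'
Compare each position: pos 0: 'n'=='n', pos 1: 'j'=='j', pos 2: 'f'!='p', pos 3: 'z'!='c', pos 4: 'o'!='i'
Differing positions: 3
Hamming distance: 3


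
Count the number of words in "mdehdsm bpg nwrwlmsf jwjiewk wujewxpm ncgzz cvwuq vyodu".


Input string: 'mdehdsm bpg nwrwlmsf jwjiewk wujewxpm ncgzz cvwuq vyodu'
Operation: split by spaces
Words found: 'mdehdsm', 'bpg', 'nwrwlmsf', 'jwjiewk', 'wujewxpm', 'ncgzz', 'cvwuq', 'vyodu'
Word count: 8


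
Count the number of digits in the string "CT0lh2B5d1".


Input string: 'CT0lh2B5d1'
Operation: count digit characters (0-9)
Scan: 'C', 'T', '0'(digit), 'l', 'h', '2'(digit), 'B', '5'(digit), 'd', '1'(digit)
Digits found: 4
Result: 4


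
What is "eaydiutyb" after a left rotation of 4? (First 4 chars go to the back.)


Input: 'eaydiutyb', shift = 4
Operation: split at index 4 and swap parts
Front part s[0:4] = 'eayd'
Back part s[4:] = 'iutyb'
Rotated = back + front = 'iutyb' + 'eayd'
Result: iutybeayd


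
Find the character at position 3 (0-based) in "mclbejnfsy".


Input string: 'mclbejnfsy'
Operation: get character at index 3
Index mapping: s[0]='m', s[1]='c', s[2]='l', s[3]='b'
Result: 'b'


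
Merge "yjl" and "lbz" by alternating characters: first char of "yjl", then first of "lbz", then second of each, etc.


String 1: 'yjl'
String 2: 'lbz'
Operation: alternate characters
Pairs: 'y'+'l', 'j'+'b', 'l'+'z'
Result: yljblz


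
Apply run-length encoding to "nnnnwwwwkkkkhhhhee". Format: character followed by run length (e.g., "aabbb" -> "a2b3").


Input: 'nnnnwwwwkkkkhhhhee'
Operation: identify consecutive runs
Runs: 'nnnn' -> n4, 'wwww' -> w4, 'kkkk' -> k4, 'hhhh' -> h4, 'ee' -> e2
Encoded: n4w4k4h4e2


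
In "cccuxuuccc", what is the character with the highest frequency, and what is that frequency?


Input: 'cccuxuuccc'
Operation: tally each character
Counts: 'c':6, 'u':3, 'x':1
Maximum: 'c' appears 6 times


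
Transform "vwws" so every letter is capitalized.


Input string: 'vwws'
Operation: convert each letter to uppercase
Mapping: 'v'->'V', 'w'->'W', 'w'->'W', 's'->'S'
Result: VWWS


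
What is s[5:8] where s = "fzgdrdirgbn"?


Input string: 'fzgdrdirgbn'
Operation: slice [5:8]
Extract characters: s[5]='d', s[6]='i', s[7]='r'
Result: dir


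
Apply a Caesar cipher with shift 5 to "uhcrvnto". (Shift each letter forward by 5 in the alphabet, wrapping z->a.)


Input: 'uhcrvnto', shift = 5
Operation: for each letter, (position + 5) mod 26
Mapping: 'u'(20+5=25)->'z', 'h'(7+5=12)->'m', 'c'(2+5=7)->'h', 'r'(17+5=22)->'w', 'v'(21+5=26, 26 mod 26=0)->'a', 'n'(13+5=18)->'s', 't'(19+5=24)->'y', 'o'(14+5=19)->'t'
Result: zmhwasyt


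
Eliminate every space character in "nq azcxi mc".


Input string: 'nq azcxi mc'
Operation: remove all spaces
Words: 'nq', 'azcxi', 'mc'
Join without spaces: nqazcximc


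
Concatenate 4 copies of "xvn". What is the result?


Input string: 'xvn'
Operation: repeat 4 times
Concatenation: 'xvn' + 'xvn' + 'xvn' + 'xvn'
Result: xvnxvnxvnxvn


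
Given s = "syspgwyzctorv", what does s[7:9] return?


Input string: 'syspgwyzctorv'
Operation: slice [7:9]
Extract characters: s[7]='z', s[8]='c'
Result: zc


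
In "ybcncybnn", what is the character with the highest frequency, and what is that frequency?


Input: 'ybcncybnn'
Operation: tally each character
Counts: 'b':2, 'c':2, 'n':3, 'y':2
Maximum: 'n' appears 3 times


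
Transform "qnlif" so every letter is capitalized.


Input string: 'qnlif'
Operation: convert each letter to uppercase
Mapping: 'q'->'Q', 'n'->'N', 'l'->'L', 'i'->'I', 'f'->'F'
Result: QNLIF


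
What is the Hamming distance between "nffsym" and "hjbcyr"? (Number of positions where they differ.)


String 1: 'nffsym'
String 2: 'hjbcyr'
Compare each position: pos 0: 'n'!='h', pos 1: 'f'!='j', pos 2: 'f'!='b', pos 3: 's'!='c', pos 4: 'y'=='y', pos 5: 'm'!='r'
Differing positions: 5
Hamming distance: 5


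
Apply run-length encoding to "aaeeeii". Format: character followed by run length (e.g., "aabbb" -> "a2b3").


Input: 'aaeeeii'
Operation: identify consecutive runs
Runs: 'aa' -> a2, 'eee' -> e3, 'ii' -> i2
Encoded: a2e3i2


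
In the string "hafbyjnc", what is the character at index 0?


Input string: 'hafbyjnc'
Operation: get character at index 0
Index mapping: s[0]='h'
Result: 'h'


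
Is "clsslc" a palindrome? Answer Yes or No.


Input string: 'clsslc'
Reversed: 'clsslc'
Compare pairs: s[0]='c' vs s[5]='c' (match), s[1]='l' vs s[4]='l' (match), s[2]='s' vs s[3]='s' (match)
Palindrome: Yes


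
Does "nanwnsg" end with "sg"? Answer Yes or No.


Input string: 'nanwnsg'
Suffix to check: 'sg'
Last 2 characters of input: 'sg'
Match: True
Result: Yes


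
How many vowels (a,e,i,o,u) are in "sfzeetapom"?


Input string: 'sfzeetapom'
Operation: count vowels (a, e, i, o, u)
Scan: s[0]='s', s[1]='f', s[2]='z', s[3]='e' (vowel), s[4]='e' (vowel), s[5]='t', s[6]='a' (vowel), s[7]='p', s[8]='o' (vowel), s[9]='m'
Vowels found: 4
Result: 4


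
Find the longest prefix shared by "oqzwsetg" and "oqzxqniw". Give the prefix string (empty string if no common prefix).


String 1: 'oqzwsetg'
String 2: 'oqzxqniw'
Compare position by position:
pos 0: 'o' vs 'o' match
pos 1: 'q' vs 'q' match
pos 2: 'z' vs 'z' match
pos 3: 'w' vs 'x' differ -> stop
Longest common prefix: "oqz" (length 3)


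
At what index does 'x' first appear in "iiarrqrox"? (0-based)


Input string: 'iiarrqrox'
Target: 'x'
Scanning left to right: s[0]='i', s[1]='i', s[2]='a', s[3]='r', s[4]='r', s[5]='q', s[6]='r', s[7]='o', s[8]='x'
First match at index: 8


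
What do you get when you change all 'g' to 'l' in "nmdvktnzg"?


Input string: 'nmdvktnzg'
Operation: replace 'g' with 'l'
Positions of 'g': 8
After replacement: nmdvktnzl


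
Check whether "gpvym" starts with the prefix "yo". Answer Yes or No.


Input string: 'gpvym'
Prefix to check: 'yo'
First 2 characters of input: 'gp'
Match: False
Result: No


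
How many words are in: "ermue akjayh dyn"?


Input string: 'ermue akjayh dyn'
Operation: split by spaces
Words found: 'ermue', 'akjayh', 'dyn'
Word count: 3


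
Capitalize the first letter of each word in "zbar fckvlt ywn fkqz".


Input string: 'zbar fckvlt ywn fkqz'
Operation: capitalize first letter of each word
Word transformations: 'zbar'->'Zbar', 'fckvlt'->'Fckvlt', 'ywn'->'Ywn', 'fkqz'->'Fkqz'
Result: Zbar Fckvlt Ywn Fkqz


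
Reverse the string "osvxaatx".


Input string: 'osvxaatx'
Operation: reverse character order
Original order: 'o' -> 's' -> 'v' -> 'x' -> 'a' -> 'a' -> 't' -> 'x'
Reversed order: 'x' -> 't' -> 'a' -> 'a' -> 'x' -> 'v' -> 's' -> 'o'
Result: xtaaxvso


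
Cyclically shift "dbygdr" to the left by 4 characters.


Input: 'dbygdr', shift = 4
Operation: split at index 4 and swap parts
Front part s[0:4] = 'dbyg'
Back part s[4:] = 'dr'
Rotated = back + front = 'dr' + 'dbyg'
Result: drdbyg


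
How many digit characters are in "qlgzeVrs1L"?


Input string: 'qlgzeVrs1L'
Operation: count digit characters (0-9)
Scan: 'q', 'l', 'g', 'z', 'e', 'V', 'r', 's', '1'(digit), 'L'
Digits found: 1
Result: 1


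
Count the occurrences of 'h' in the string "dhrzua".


Input string: 'dhrzua'
Target character: 'h'
Scan each position: s[1]='h'
Matches found at indices: 1
Total: 1


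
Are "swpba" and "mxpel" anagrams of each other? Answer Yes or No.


String 1: 'swpba' -> sorted: 'abpsw'
String 2: 'mxpel' -> sorted: 'elmpx'
Compare sorted forms: 'abpsw' != 'elmpx'
Anagram: No


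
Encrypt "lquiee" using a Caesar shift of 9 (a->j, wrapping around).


Input: 'lquiee', shift = 9
Operation: for each letter, (position + 9) mod 26
Mapping: 'l'(11+9=20)->'u', 'q'(16+9=25)->'z', 'u'(20+9=29, 29 mod 26=3)->'d', 'i'(8+9=17)->'r', 'e'(4+9=13)->'n', 'e'(4+9=13)->'n'
Result: uzdrnn


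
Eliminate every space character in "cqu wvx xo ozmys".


Input string: 'cqu wvx xo ozmys'
Operation: remove all spaces
Words: 'cqu', 'wvx', 'xo', 'ozmys'
Join without spaces: cquwvxxoozmys


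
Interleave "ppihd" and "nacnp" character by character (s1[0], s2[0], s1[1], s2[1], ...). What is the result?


String 1: 'ppihd'
String 2: 'nacnp'
Operation: alternate characters
Pairs: 'p'+'n', 'p'+'a', 'i'+'c', 'h'+'n', 'd'+'p'
Result: pnpaichndp


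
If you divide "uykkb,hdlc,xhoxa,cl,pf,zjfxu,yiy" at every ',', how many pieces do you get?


Input string: 'uykkb,hdlc,xhoxa,cl,pf,zjfxu,yiy'
Delimiter: ','
Split result: 'uykkb', 'hdlc', 'xhoxa', 'cl', 'pf', 'zjfxu', 'yiy'
Number of parts: 7


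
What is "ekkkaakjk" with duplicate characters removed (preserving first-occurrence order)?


Input: 'ekkkaakjk'
Operation: keep first occurrence of each character
Scan: s[0]='e' new -> keep; s[1]='k' new -> keep; s[2]='k' seen -> skip; s[3]='k' seen -> skip; s[4]='a' new -> keep; s[5]='a' seen -> skip; s[6]='k' seen -> skip; s[7]='j' new -> keep; s[8]='k' seen -> skip
Result: ekaj


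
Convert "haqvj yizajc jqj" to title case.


Input string: 'haqvj yizajc jqj'
Operation: capitalize first letter of each word
Word transformations: 'haqvj'->'Haqvj', 'yizajc'->'Yizajc', 'jqj'->'Jqj'
Result: Haqvj Yizajc Jqj


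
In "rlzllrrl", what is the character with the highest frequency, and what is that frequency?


Input: 'rlzllrrl'
Operation: tally each character
Counts: 'l':4, 'r':3, 'z':1
Maximum: 'l' appears 4 times


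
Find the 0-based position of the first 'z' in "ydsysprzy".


Input string: 'ydsysprzy'
Target: 'z'
Scanning left to right: s[0]='y', s[1]='d', s[2]='s', s[3]='y', s[4]='s', s[5]='p', s[6]='r', s[7]='z'
First match at index: 7


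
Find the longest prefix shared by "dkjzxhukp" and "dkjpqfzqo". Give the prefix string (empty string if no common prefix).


String 1: 'dkjzxhukp'
String 2: 'dkjpqfzqo'
Compare position by position:
pos 0: 'd' vs 'd' match
pos 1: 'k' vs 'k' match
pos 2: 'j' vs 'j' match
pos 3: 'z' vs 'p' differ -> stop
Longest common prefix: "dkj" (length 3)


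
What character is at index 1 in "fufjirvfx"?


Input string: 'fufjirvfx'
Operation: get character at index 1
Index mapping: s[0]='f', s[1]='u'
Result: 'u'


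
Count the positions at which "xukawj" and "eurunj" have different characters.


String 1: 'xukawj'
String 2: 'eurunj'
Compare each position: pos 0: 'x'!='e', pos 1: 'u'=='u', pos 2: 'k'!='r', pos 3: 'a'!='u', pos 4: 'w'!='n', pos 5: 'j'=='j'
Differing positions: 4
Hamming distance: 4


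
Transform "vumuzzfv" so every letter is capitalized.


Input string: 'vumuzzfv'
Operation: convert each letter to uppercase
Mapping: 'v'->'V', 'u'->'U', 'm'->'M', 'u'->'U', 'z'->'Z', 'z'->'Z', 'f'->'F', 'v'->'V'
Result: VUMUZZFV


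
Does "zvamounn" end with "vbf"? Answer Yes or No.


Input string: 'zvamounn'
Suffix to check: 'vbf'
Last 3 characters of input: 'unn'
Match: False
Result: No


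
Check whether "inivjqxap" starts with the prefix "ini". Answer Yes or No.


Input string: 'inivjqxap'
Prefix to check: 'ini'
First 3 characters of input: 'ini'
Match: True
Result: Yes


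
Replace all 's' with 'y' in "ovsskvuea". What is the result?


Input string: 'ovsskvuea'
Operation: replace 's' with 'y'
Positions of 's': 2, 3
After replacement: ovyykvuea


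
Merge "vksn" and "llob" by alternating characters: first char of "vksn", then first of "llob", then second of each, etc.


String 1: 'vksn'
String 2: 'llob'
Operation: alternate characters
Pairs: 'v'+'l', 'k'+'l', 's'+'o', 'n'+'b'
Result: vlklsonb


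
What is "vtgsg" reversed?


Input string: 'vtgsg'
Operation: reverse character order
Original order: 'v' -> 't' -> 'g' -> 's' -> 'g'
Reversed order: 'g' -> 's' -> 'g' -> 't' -> 'v'
Result: gsgtv


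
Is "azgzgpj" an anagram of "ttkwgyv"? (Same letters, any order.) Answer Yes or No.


String 1: 'ttkwgyv' -> sorted: 'gkttvwy'
String 2: 'azgzgpj' -> sorted: 'aggjpzz'
Compare sorted forms: 'gkttvwy' != 'aggjpzz'
Anagram: No


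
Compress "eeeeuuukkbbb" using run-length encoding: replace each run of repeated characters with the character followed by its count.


Input: 'eeeeuuukkbbb'
Operation: identify consecutive runs
Runs: 'eeee' -> e4, 'uuu' -> u3, 'kk' -> k2, 'bbb' -> b3
Encoded: e4u3k2b3


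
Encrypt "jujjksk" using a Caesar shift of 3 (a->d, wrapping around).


Input: 'jujjksk', shift = 3
Operation: for each letter, (position + 3) mod 26
Mapping: 'j'(9+3=12)->'m', 'u'(20+3=23)->'x', 'j'(9+3=12)->'m', 'j'(9+3=12)->'m', 'k'(10+3=13)->'n', 's'(18+3=21)->'v', 'k'(10+3=13)->'n'
Result: mxmmnvn


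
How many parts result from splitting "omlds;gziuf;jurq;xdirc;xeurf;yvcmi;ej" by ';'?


Input string: 'omlds;gziuf;jurq;xdirc;xeurf;yvcmi;ej'
Delimiter: ';'
Split result: 'omlds', 'gziuf', 'jurq', 'xdirc', 'xeurf', 'yvcmi', 'ej'
Number of parts: 7


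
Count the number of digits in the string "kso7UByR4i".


Input string: 'kso7UByR4i'
Operation: count digit characters (0-9)
Scan: 'k', 's', 'o', '7'(digit), 'U', 'B', 'y', 'R', '4'(digit), 'i'
Digits found: 2
Result: 2


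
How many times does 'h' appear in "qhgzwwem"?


Input string: 'qhgzwwem'
Target character: 'h'
Scan each position: s[1]='h'
Matches found at indices: 1
Total: 1


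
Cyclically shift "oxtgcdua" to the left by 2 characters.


Input: 'oxtgcdua', shift = 2
Operation: split at index 2 and swap parts
Front part s[0:2] = 'ox'
Back part s[2:] = 'tgcdua'
Rotated = back + front = 'tgcdua' + 'ox'
Result: tgcduaox


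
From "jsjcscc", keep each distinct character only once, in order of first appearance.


Input: 'jsjcscc'
Operation: keep first occurrence of each character
Scan: s[0]='j' new -> keep; s[1]='s' new -> keep; s[2]='j' seen -> skip; s[3]='c' new -> keep; s[4]='s' seen -> skip; s[5]='c' seen -> skip; s[6]='c' seen -> skip
Result: jsc


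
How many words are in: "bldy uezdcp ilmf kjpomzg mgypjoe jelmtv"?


Input string: 'bldy uezdcp ilmf kjpomzg mgypjoe jelmtv'
Operation: split by spaces
Words found: 'bldy', 'uezdcp', 'ilmf', 'kjpomzg', 'mgypjoe', 'jelmtv'
Word count: 6


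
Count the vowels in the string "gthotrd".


Input string: 'gthotrd'
Operation: count vowels (a, e, i, o, u)
Scan: s[0]='g', s[1]='t', s[2]='h', s[3]='o' (vowel), s[4]='t', s[5]='r', s[6]='d'
Vowels found: 1
Result: 1


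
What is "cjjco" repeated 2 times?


Input string: 'cjjco'
Operation: repeat 2 times
Concatenation: 'cjjco' + 'cjjco'
Result: cjjcocjjco


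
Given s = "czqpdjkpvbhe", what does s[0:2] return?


Input string: 'czqpdjkpvbhe'
Operation: slice [0:2]
Extract characters: s[0]='c', s[1]='z'
Result: cz


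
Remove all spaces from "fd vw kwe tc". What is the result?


Input string: 'fd vw kwe tc'
Operation: remove all spaces
Words: 'fd', 'vw', 'kwe', 'tc'
Join without spaces: fdvwkwetc


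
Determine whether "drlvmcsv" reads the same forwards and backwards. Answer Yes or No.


Input string: 'drlvmcsv'
Reversed: 'vscmvlrd'
Compare pairs: s[0]='d' vs s[7]='v' (mismatch), s[1]='r' vs s[6]='s' (mismatch), s[2]='l' vs s[5]='c' (mismatch), s[3]='v' vs s[4]='m' (mismatch)
Palindrome: No


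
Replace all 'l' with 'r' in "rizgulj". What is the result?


Input string: 'rizgulj'
Operation: replace 'l' with 'r'
Positions of 'l': 5
After replacement: rizgurj


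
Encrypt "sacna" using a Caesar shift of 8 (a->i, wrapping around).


Input: 'sacna', shift = 8
Operation: for each letter, (position + 8) mod 26
Mapping: 's'(18+8=26, 26 mod 26=0)->'a', 'a'(0+8=8)->'i', 'c'(2+8=10)->'k', 'n'(13+8=21)->'v', 'a'(0+8=8)->'i'
Result: aikvi


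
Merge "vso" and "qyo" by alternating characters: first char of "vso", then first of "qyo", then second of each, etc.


String 1: 'vso'
String 2: 'qyo'
Operation: alternate characters
Pairs: 'v'+'q', 's'+'y', 'o'+'o'
Result: vqsyoo


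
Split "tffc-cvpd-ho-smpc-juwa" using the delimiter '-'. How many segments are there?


Input string: 'tffc-cvpd-ho-smpc-juwa'
Delimiter: '-'
Split result: 'tffc', 'cvpd', 'ho', 'smpc', 'juwa'
Number of parts: 5


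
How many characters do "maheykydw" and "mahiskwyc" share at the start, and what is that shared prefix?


String 1: 'maheykydw'
String 2: 'mahiskwyc'
Compare position by position:
pos 0: 'm' vs 'm' match
pos 1: 'a' vs 'a' match
pos 2: 'h' vs 'h' match
pos 3: 'e' vs 'i' differ -> stop
Longest common prefix: "mah" (length 3)


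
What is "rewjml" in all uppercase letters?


Input string: 'rewjml'
Operation: convert each letter to uppercase
Mapping: 'r'->'R', 'e'->'E', 'w'->'W', 'j'->'J', 'm'->'M', 'l'->'L'
Result: REWJML


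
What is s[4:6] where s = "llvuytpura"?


Input string: 'llvuytpura'
Operation: slice [4:6]
Extract characters: s[4]='y', s[5]='t'
Result: yt


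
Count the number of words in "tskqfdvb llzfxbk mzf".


Input string: 'tskqfdvb llzfxbk mzf'
Operation: split by spaces
Words found: 'tskqfdvb', 'llzfxbk', 'mzf'
Word count: 3


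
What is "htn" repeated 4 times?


Input string: 'htn'
Operation: repeat 4 times
Concatenation: 'htn' + 'htn' + 'htn' + 'htn'
Result: htnhtnhtnhtn


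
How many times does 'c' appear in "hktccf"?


Input string: 'hktccf'
Target character: 'c'
Scan each position: s[3]='c', s[4]='c'
Matches found at indices: 3, 4
Total: 2


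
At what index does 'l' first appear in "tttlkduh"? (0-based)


Input string: 'tttlkduh'
Target: 'l'
Scanning left to right: s[0]='t', s[1]='t', s[2]='t', s[3]='l'
First match at index: 3


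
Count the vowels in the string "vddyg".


Input string: 'vddyg'
Operation: count vowels (a, e, i, o, u)
Scan: s[0]='v', s[1]='d', s[2]='d', s[3]='y', s[4]='g'
Vowels found: 0
Result: 0


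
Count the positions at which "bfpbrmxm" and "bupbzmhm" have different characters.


String 1: 'bfpbrmxm'
String 2: 'bupbzmhm'
Compare each position: pos 0: 'b'=='b', pos 1: 'f'!='u', pos 2: 'p'=='p', pos 3: 'b'=='b', pos 4: 'r'!='z', pos 5: 'm'=='m', pos 6: 'x'!='h', pos 7: 'm'=='m'
Differing positions: 3
Hamming distance: 3


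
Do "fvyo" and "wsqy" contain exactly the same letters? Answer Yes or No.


String 1: 'fvyo' -> sorted: 'fovy'
String 2: 'wsqy' -> sorted: 'qswy'
Compare sorted forms: 'fovy' != 'qswy'
Anagram: No


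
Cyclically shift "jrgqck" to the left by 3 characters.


Input: 'jrgqck', shift = 3
Operation: split at index 3 and swap parts
Front part s[0:3] = 'jrg'
Back part s[3:] = 'qck'
Rotated = back + front = 'qck' + 'jrg'
Result: qckjrg
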